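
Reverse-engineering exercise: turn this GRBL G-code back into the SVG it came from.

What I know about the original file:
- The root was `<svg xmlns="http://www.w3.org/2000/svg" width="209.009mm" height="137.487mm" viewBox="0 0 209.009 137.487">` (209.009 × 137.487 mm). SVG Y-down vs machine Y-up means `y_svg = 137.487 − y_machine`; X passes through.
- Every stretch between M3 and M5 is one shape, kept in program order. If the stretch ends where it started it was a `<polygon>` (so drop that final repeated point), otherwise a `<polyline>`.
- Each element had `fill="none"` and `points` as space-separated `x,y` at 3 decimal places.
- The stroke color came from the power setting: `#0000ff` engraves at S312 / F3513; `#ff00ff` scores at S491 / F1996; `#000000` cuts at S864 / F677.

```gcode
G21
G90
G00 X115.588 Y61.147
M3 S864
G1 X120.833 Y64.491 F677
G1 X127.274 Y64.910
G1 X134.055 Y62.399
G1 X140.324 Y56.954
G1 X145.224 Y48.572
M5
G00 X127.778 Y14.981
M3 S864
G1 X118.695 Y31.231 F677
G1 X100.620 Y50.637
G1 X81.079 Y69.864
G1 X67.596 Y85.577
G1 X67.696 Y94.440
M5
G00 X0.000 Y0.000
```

y_svg = 137.487 − y_m. Every run uses S864, so all elements get stroke `#000000` (cut).

[1] open run; points: 115.588,76.340 120.833,72.996 127.274,72.577 134.055,75.088 140.324,80.533 145.224,88.915

[2] open run; points: 127.778,122.506 118.695,106.256 100.620,86.850 81.079,67.623 67.596,51.910 67.696,43.047

<svg xmlns="http://www.w3.org/2000/svg" width="209.009mm" height="137.487mm" viewBox="0 0 209.009 137.487">
  <polyline points="115.588,76.340 120.833,72.996 127.274,72.577 134.055,75.088 140.324,80.533 145.224,88.915" fill="none" stroke="#000000"/>
  <polyline points="127.778,122.506 118.695,106.256 100.620,86.850 81.079,67.623 67.596,51.910 67.696,43.047" fill="none" stroke="#000000"/>
</svg>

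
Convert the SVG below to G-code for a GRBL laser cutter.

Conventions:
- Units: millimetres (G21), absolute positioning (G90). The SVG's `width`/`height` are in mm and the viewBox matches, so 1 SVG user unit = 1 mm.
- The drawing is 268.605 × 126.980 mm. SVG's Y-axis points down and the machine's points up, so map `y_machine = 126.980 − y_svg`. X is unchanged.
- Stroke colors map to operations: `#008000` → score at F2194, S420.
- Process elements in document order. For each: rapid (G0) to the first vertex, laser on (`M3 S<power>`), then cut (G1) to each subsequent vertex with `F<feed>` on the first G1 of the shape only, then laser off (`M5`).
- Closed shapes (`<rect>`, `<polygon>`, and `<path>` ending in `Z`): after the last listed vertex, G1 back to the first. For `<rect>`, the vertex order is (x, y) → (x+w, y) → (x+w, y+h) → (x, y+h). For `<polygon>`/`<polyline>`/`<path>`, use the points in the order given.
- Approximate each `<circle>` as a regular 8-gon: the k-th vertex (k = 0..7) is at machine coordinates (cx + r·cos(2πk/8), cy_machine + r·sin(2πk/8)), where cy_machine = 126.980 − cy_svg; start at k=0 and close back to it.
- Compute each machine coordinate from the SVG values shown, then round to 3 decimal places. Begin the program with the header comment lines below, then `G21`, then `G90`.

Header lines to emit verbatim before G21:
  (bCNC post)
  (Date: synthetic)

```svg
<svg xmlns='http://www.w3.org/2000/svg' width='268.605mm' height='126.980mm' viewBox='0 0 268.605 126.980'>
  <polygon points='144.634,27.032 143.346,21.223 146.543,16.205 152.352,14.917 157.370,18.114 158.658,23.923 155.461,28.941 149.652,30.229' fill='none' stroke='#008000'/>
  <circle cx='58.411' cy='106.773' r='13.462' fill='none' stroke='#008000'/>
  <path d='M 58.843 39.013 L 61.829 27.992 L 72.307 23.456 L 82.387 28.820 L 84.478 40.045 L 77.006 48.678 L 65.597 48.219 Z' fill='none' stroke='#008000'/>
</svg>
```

(bCNC post)
(Date: synthetic)
G21
G90
G0 X144.634 Y99.948
M3 S420
G1 X143.346 Y105.757 F2194
G1 X146.543 Y110.775
G1 X152.352 Y112.063
G1 X157.370 Y108.866
G1 X158.658 Y103.057
G1 X155.461 Y98.039
G1 X149.652 Y96.751
G1 X144.634 Y99.948
M5
G0 X71.873 Y20.207
M3 S420
G1 X67.930 Y29.726 F2194
G1 X58.411 Y33.669
G1 X48.892 Y29.726
G1 X44.949 Y20.207
G1 X48.892 Y10.688
G1 X58.411 Y6.745
G1 X67.930 Y10.688
G1 X71.873 Y20.207
M5
G0 X58.843 Y87.967
M3 S420
G1 X61.829 Y98.988 F2194
G1 X72.307 Y103.524
G1 X82.387 Y98.160
G1 X84.478 Y86.935
G1 X77.006 Y78.302
G1 X65.597 Y78.761
G1 X58.843 Y87.967
M5

viewBox `0 0 268.605 126.980` with mm width/height → 1 unit = 1 mm. Flip: y_m = 126.980 − y_svg.

**Shape 1** — `<polygon>` regular polygon, stroke `#008000` → score (S420, F2194). Machine vertices: (144.634,99.948) → (143.346,105.757) → (146.543,110.775) → (152.352,112.063) → (157.370,108.866) → (158.658,103.057) → (155.461,98.039) → (149.652,96.751) → (144.634,99.948). Closed: final G1 returns to the first vertex.

**Shape 2** — `<circle>` circle, stroke `#008000` → score (S420, F2194). Machine vertices: (71.873,20.207) → (67.930,29.726) → (58.411,33.669) → (48.892,29.726) → (44.949,20.207) → (48.892,10.688) → (58.411,6.745) → (67.930,10.688) → (71.873,20.207). Closed: final G1 returns to the first vertex.

**Shape 3** — `<path>` regular polygon, stroke `#008000` → score (S420, F2194). Machine vertices: (58.843,87.967) → (61.829,98.988) → (72.307,103.524) → (82.387,98.160) → (84.478,86.935) → (77.006,78.302) → (65.597,78.761) → (58.843,87.967). Closed: final G1 returns to the first vertex.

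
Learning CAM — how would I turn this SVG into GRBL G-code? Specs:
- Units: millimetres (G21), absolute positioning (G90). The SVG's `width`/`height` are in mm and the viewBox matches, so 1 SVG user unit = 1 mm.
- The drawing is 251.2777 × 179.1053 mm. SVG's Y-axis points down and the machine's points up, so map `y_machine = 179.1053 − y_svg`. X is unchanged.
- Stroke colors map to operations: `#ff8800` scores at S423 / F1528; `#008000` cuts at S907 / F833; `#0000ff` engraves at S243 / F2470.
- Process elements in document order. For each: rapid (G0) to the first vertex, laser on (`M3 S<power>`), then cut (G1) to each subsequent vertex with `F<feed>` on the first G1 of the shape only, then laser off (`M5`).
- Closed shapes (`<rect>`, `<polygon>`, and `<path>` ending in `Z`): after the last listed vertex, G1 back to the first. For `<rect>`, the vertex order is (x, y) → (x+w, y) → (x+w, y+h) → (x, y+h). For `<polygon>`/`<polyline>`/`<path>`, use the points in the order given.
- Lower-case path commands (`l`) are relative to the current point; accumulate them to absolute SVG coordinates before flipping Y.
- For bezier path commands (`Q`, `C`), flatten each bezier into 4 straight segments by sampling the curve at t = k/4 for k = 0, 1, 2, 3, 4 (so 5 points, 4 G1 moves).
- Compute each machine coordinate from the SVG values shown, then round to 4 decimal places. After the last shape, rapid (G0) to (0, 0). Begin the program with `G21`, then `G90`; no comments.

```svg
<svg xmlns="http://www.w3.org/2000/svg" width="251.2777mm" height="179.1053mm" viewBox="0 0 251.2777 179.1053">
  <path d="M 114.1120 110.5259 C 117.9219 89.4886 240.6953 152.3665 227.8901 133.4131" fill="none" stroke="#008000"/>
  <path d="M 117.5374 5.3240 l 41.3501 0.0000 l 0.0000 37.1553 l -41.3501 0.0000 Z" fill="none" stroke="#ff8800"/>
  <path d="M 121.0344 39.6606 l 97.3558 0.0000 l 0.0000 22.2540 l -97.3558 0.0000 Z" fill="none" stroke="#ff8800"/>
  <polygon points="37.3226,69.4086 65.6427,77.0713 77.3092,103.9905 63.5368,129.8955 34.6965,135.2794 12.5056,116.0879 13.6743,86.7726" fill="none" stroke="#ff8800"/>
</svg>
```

G21
G90
G0 X114.1120 Y68.5794
M3 S907
G1 X135.2979 Y71.2131 F833
G1 X177.2317 Y57.9173
G1 X216.0502 Y44.2307
G1 X227.8901 Y45.6922
M5
G0 X117.5374 Y173.7813
M3 S423
G1 X158.8875 Y173.7813 F1528
G1 X158.8875 Y136.6260
G1 X117.5374 Y136.6260
G1 X117.5374 Y173.7813
M5
G0 X121.0344 Y139.4447
M3 S423
G1 X218.3902 Y139.4447 F1528
G1 X218.3902 Y117.1907
G1 X121.0344 Y117.1907
G1 X121.0344 Y139.4447
M5
G0 X37.3226 Y109.6967
M3 S423
G1 X65.6427 Y102.0340 F1528
G1 X77.3092 Y75.1148
G1 X63.5368 Y49.2098
G1 X34.6965 Y43.8259
G1 X12.5056 Y63.0174
G1 X13.6743 Y92.3327
G1 X37.3226 Y109.6967
M5
G0 X0.0000 Y0.0000

viewBox `0 0 251.2777 179.1053` with mm width/height → 1 unit = 1 mm. Flip: y_m = 179.1053 − y_svg.

**Shape 1** — `<path>` cubic bezier, stroke `#008000` → cut (S907, F833). Control points (SVG): P0=(114.1120,110.5259), P1=(117.9219,89.4886), P2=(240.6953,152.3665), P3=(227.8901,133.4131); sampled at t=k/4. Machine vertices: (114.1120,68.5794) → (135.2979,71.2131) → (177.2317,57.9173) → (216.0502,44.2307) → (227.8901,45.6922). Open path.

**Shape 2** — `<path>` rectangle, stroke `#ff8800` → score (S423, F1528). Machine vertices: (117.5374,173.7813) → (158.8875,173.7813) → (158.8875,136.6260) → (117.5374,136.6260) → (117.5374,173.7813). Closed: final G1 returns to the first vertex.

**Shape 3** — `<path>` rectangle, stroke `#ff8800` → score (S423, F1528). Machine vertices: (121.0344,139.4447) → (218.3902,139.4447) → (218.3902,117.1907) → (121.0344,117.1907) → (121.0344,139.4447). Closed: final G1 returns to the first vertex.

**Shape 4** — `<polygon>` regular polygon, stroke `#ff8800` → score (S423, F1528). Machine vertices: (37.3226,109.6967) → (65.6427,102.0340) → (77.3092,75.1148) → (63.5368,49.2098) → (34.6965,43.8259) → (12.5056,63.0174) → (13.6743,92.3327) → (37.3226,109.6967). Closed: final G1 returns to the first vertex.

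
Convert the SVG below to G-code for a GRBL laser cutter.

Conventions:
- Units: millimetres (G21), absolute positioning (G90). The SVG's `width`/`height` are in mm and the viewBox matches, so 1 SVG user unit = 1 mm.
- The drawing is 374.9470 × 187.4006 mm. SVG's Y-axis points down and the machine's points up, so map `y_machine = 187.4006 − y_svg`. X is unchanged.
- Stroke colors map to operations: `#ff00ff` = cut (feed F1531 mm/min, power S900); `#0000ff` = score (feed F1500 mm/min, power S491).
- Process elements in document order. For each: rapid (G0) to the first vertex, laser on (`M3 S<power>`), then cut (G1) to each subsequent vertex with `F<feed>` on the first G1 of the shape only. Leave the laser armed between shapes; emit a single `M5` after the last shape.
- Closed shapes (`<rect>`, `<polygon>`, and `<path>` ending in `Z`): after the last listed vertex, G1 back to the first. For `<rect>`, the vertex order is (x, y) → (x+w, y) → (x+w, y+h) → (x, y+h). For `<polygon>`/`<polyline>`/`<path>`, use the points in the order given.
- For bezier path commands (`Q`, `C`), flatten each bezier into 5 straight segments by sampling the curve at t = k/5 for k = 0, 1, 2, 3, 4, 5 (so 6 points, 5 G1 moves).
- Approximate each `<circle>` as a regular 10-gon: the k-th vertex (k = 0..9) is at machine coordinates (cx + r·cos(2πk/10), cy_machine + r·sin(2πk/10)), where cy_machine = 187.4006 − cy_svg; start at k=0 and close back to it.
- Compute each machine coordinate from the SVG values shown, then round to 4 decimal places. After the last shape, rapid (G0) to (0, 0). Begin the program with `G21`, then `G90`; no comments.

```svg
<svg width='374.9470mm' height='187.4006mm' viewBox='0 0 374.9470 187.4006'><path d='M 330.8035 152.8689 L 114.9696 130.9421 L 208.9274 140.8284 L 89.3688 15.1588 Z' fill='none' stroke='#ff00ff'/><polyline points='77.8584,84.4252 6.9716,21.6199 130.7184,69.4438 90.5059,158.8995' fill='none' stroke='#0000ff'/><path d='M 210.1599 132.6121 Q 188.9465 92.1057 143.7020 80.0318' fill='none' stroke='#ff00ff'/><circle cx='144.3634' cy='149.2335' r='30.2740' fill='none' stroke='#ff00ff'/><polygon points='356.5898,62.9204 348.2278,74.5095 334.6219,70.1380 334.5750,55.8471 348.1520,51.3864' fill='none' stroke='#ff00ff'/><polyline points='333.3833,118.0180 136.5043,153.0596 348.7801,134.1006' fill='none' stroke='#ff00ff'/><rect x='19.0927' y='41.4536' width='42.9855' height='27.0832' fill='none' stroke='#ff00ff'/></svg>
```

Since the viewBox matches the mm dimensions, user units are millimetres directly. The only transform is the Y-flip y_m = 187.4006 − y_svg.

Shape 1 is a closed polygon drawn with `<path>`. Its stroke #ff00ff means cut at S900, F1531. After flipping Y the toolpath is (330.8035,34.5317) → (114.9696,56.4585) → (208.9274,46.5722) → (89.3688,172.2418) → (330.8035,34.5317), returning to the start.

Shape 2 is a open polyline drawn with `<polyline>`. Its stroke #0000ff means score at S491, F1500. After flipping Y the toolpath is (77.8584,102.9754) → (6.9716,165.7807) → (130.7184,117.9568) → (90.5059,28.5011).

Shape 3 is a quadratic bezier drawn with `<path>`. Its stroke #ff00ff means cut at S900, F1531. After flipping Y the toolpath is (210.1599,54.7885) → (200.7133,69.8538) → (189.3442,82.6444) → (176.0526,93.1605) → (160.8386,101.4019) → (143.7020,107.3688).

Shape 4 is a circle drawn with `<circle>`. Its stroke #ff00ff means cut at S900, F1531. After flipping Y the toolpath is (174.6374,38.1671) → (168.8556,55.9617) → (153.7186,66.9594) → (135.0082,66.9594) → (119.8712,55.9617) → (114.0894,38.1671) → (119.8712,20.3725) → (135.0082,9.3748) → (153.7186,9.3748) → (168.8556,20.3725) → (174.6374,38.1671), returning to the start.

Shape 5 is a regular polygon drawn with `<polygon>`. Its stroke #ff00ff means cut at S900, F1531. After flipping Y the toolpath is (356.5898,124.4802) → (348.2278,112.8911) → (334.6219,117.2626) → (334.5750,131.5535) → (348.1520,136.0142) → (356.5898,124.4802), returning to the start.

Shape 6 is a open polyline drawn with `<polyline>`. Its stroke #ff00ff means cut at S900, F1531. After flipping Y the toolpath is (333.3833,69.3826) → (136.5043,34.3410) → (348.7801,53.3000).

Shape 7 is a rectangle drawn with `<rect>`. Its stroke #ff00ff means cut at S900, F1531. After flipping Y the toolpath is (19.0927,145.9470) → (62.0782,145.9470) → (62.0782,118.8638) → (19.0927,118.8638) → (19.0927,145.9470), returning to the start.

G21
G90
G0 X330.8035 Y34.5317
M3 S900
G1 X114.9696 Y56.4585 F1531
G1 X208.9274 Y46.5722
G1 X89.3688 Y172.2418
G1 X330.8035 Y34.5317
G0 X77.8584 Y102.9754
M3 S491
G1 X6.9716 Y165.7807 F1500
G1 X130.7184 Y117.9568
G1 X90.5059 Y28.5011
G0 X210.1599 Y54.7885
M3 S900
G1 X200.7133 Y69.8538 F1531
G1 X189.3442 Y82.6444
G1 X176.0526 Y93.1605
G1 X160.8386 Y101.4019
G1 X143.7020 Y107.3688
G0 X174.6374 Y38.1671
M3 S900
G1 X168.8556 Y55.9617 F1531
G1 X153.7186 Y66.9594
G1 X135.0082 Y66.9594
G1 X119.8712 Y55.9617
G1 X114.0894 Y38.1671
G1 X119.8712 Y20.3725
G1 X135.0082 Y9.3748
G1 X153.7186 Y9.3748
G1 X168.8556 Y20.3725
G1 X174.6374 Y38.1671
G0 X356.5898 Y124.4802
M3 S900
G1 X348.2278 Y112.8911 F1531
G1 X334.6219 Y117.2626
G1 X334.5750 Y131.5535
G1 X348.1520 Y136.0142
G1 X356.5898 Y124.4802
G0 X333.3833 Y69.3826
M3 S900
G1 X136.5043 Y34.3410 F1531
G1 X348.7801 Y53.3000
G0 X19.0927 Y145.9470
M3 S900
G1 X62.0782 Y145.9470 F1531
G1 X62.0782 Y118.8638
G1 X19.0927 Y118.8638
G1 X19.0927 Y145.9470
M5
G0 X0.0000 Y0.0000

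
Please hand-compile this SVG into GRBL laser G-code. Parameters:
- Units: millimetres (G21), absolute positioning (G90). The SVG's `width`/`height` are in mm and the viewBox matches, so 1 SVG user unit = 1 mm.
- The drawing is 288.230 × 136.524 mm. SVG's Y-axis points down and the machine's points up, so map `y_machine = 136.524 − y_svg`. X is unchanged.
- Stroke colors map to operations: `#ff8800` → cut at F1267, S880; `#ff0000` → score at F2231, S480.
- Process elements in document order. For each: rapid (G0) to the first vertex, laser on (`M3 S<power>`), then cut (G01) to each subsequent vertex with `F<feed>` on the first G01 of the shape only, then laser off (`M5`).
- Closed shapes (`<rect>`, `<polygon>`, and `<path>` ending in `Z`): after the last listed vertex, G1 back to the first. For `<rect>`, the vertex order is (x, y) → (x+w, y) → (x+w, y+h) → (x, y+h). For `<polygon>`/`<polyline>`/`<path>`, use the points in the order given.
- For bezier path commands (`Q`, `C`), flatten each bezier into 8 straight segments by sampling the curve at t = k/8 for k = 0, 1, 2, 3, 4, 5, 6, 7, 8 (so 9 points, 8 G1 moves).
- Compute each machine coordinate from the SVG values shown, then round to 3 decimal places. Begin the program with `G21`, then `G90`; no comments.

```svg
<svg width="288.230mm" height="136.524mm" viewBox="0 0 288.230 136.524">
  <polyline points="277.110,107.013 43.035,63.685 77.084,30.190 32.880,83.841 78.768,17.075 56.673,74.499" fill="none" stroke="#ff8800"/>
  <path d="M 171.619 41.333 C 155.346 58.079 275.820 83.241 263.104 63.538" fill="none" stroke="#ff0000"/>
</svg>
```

G21
G90
G0 X277.110 Y29.511
M3 S880
G01 X43.035 Y72.839 F1267
G01 X77.084 Y106.334
G01 X32.880 Y52.683
G01 X78.768 Y119.449
G01 X56.673 Y62.025
M5
G0 X171.619 Y95.191
M3 S480
G01 X171.399 Y88.621 F2231
G01 X180.837 Y81.886
G01 X196.767 Y75.611
G01 X216.028 Y70.420
G01 X235.455 Y66.938
G01 X251.886 Y65.788
G01 X262.156 Y67.596
G01 X263.104 Y72.986
M5

viewBox `0 0 288.230 136.524` with mm width/height → 1 unit = 1 mm. Flip: y_m = 136.524 − y_svg.

**Shape 1** — `<polyline>` open polyline, stroke `#ff8800` → cut (S880, F1267). Machine vertices: (277.110,29.511) → (43.035,72.839) → (77.084,106.334) → (32.880,52.683) → (78.768,119.449) → (56.673,62.025). Open path.

**Shape 2** — `<path>` cubic bezier, stroke `#ff0000` → score (S480, F2231). Control points (SVG): P0=(171.619,41.333), P1=(155.346,58.079), P2=(275.820,83.241), P3=(263.104,63.538); sampled at t=k/8. Machine vertices: (171.619,95.191) → (171.399,88.621) → (180.837,81.886) → (196.767,75.611) → (216.028,70.420) → (235.455,66.938) → (251.886,65.788) → (262.156,67.596) → (263.104,72.986). Open path.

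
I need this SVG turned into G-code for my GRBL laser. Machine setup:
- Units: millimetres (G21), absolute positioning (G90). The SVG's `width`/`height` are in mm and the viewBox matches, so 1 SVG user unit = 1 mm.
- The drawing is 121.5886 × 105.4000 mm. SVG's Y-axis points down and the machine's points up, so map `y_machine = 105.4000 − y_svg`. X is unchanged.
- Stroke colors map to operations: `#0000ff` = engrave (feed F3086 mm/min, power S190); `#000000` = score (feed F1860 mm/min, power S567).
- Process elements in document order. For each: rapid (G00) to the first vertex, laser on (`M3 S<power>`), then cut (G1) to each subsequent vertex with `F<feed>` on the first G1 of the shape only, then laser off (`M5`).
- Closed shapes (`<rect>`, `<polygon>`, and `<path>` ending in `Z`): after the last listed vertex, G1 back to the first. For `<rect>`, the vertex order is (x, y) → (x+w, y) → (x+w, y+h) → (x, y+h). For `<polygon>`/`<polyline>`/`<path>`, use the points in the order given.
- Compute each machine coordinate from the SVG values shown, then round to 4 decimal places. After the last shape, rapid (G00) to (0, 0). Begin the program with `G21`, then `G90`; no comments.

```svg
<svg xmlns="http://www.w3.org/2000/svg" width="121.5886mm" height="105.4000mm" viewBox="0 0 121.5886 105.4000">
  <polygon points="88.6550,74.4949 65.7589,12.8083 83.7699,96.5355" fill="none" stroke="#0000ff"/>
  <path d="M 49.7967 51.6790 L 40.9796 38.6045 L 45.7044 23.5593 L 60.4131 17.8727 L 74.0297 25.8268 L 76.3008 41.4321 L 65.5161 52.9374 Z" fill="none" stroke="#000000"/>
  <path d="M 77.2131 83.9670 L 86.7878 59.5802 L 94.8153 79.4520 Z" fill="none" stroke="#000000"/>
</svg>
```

Since the viewBox matches the mm dimensions, user units are millimetres directly. The only transform is the Y-flip y_m = 105.4000 − y_svg.

Shape 1 is a closed polygon drawn with `<polygon>`. Its stroke #0000ff means engrave at S190, F3086. After flipping Y the toolpath is (88.6550,30.9051) → (65.7589,92.5917) → (83.7699,8.8645) → (88.6550,30.9051), returning to the start.

Shape 2 is a regular polygon drawn with `<path>`. Its stroke #000000 means score at S567, F1860. After flipping Y the toolpath is (49.7967,53.7210) → (40.9796,66.7955) → (45.7044,81.8407) → (60.4131,87.5273) → (74.0297,79.5732) → (76.3008,63.9679) → (65.5161,52.4626) → (49.7967,53.7210), returning to the start.

Shape 3 is a closed polygon drawn with `<path>`. Its stroke #000000 means score at S567, F1860. After flipping Y the toolpath is (77.2131,21.4330) → (86.7878,45.8198) → (94.8153,25.9480) → (77.2131,21.4330), returning to the start.

G21
G90
G00 X88.6550 Y30.9051
M3 S190
G1 X65.7589 Y92.5917 F3086
G1 X83.7699 Y8.8645
G1 X88.6550 Y30.9051
M5
G00 X49.7967 Y53.7210
M3 S567
G1 X40.9796 Y66.7955 F1860
G1 X45.7044 Y81.8407
G1 X60.4131 Y87.5273
G1 X74.0297 Y79.5732
G1 X76.3008 Y63.9679
G1 X65.5161 Y52.4626
G1 X49.7967 Y53.7210
M5
G00 X77.2131 Y21.4330
M3 S567
G1 X86.7878 Y45.8198 F1860
G1 X94.8153 Y25.9480
G1 X77.2131 Y21.4330
M5
G00 X0.0000 Y0.0000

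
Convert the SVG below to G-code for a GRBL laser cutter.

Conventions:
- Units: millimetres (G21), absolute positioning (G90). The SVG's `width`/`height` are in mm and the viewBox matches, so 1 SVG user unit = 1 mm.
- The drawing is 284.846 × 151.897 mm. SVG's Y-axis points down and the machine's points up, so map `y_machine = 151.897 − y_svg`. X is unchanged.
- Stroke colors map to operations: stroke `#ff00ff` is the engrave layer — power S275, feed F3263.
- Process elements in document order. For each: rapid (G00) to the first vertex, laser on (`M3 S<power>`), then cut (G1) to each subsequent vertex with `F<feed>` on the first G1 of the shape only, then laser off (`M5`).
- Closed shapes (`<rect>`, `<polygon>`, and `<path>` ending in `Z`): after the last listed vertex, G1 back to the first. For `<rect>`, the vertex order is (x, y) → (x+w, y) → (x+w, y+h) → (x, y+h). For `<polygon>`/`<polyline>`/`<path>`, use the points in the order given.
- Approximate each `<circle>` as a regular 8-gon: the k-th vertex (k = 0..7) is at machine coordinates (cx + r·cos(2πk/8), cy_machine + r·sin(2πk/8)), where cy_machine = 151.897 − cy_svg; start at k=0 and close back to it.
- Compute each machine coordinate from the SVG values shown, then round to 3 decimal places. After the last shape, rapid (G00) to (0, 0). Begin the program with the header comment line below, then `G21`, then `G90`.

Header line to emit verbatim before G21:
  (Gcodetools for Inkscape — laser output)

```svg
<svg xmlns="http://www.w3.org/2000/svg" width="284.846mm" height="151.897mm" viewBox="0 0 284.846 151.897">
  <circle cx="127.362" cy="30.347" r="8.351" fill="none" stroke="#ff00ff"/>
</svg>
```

(Gcodetools for Inkscape — laser output)
G21
G90
G00 X135.713 Y121.550
M3 S275
G1 X133.267 Y127.455 F3263
G1 X127.362 Y129.901
G1 X121.457 Y127.455
G1 X119.011 Y121.550
G1 X121.457 Y115.645
G1 X127.362 Y113.199
G1 X133.267 Y115.645
G1 X135.713 Y121.550
M5
G00 X0.000 Y0.000

1 u = 1 mm; y_m = 151.897 − y.

[1] `<circle>` circle, #ff00ff→engrave S275 F3263: (135.713,121.550) → (133.267,127.455) → (127.362,129.901) → (121.457,127.455) → (119.011,121.550) → (121.457,115.645) → (127.362,113.199) → (133.267,115.645) → (135.713,121.550) (closed)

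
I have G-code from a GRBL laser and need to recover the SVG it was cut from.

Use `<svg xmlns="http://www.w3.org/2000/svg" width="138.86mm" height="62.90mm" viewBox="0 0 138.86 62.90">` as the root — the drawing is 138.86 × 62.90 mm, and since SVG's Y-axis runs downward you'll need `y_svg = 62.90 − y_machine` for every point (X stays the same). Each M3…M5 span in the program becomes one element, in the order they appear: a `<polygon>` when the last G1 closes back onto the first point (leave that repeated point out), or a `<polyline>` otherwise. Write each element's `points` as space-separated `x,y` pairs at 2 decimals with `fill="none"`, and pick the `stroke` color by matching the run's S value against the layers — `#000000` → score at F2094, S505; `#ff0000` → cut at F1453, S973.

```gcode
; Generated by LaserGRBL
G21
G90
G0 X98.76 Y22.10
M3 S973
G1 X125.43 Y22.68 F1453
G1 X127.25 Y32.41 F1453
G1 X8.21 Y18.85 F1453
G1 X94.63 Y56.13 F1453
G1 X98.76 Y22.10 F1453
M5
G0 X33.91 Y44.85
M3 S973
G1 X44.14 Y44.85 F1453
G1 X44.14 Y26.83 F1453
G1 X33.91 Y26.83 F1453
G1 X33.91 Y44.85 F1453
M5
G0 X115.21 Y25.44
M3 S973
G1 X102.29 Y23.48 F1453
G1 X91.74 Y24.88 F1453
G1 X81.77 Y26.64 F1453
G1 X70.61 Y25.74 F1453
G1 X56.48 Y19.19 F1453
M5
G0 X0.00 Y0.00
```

<svg xmlns="http://www.w3.org/2000/svg" width="138.86mm" height="62.90mm" viewBox="0 0 138.86 62.90">
  <polygon points="98.76,40.80 125.43,40.22 127.25,30.49 8.21,44.05 94.63,6.77" fill="none" stroke="#ff0000"/>
  <polygon points="33.91,18.05 44.14,18.05 44.14,36.07 33.91,36.07" fill="none" stroke="#ff0000"/>
  <polyline points="115.21,37.46 102.29,39.42 91.74,38.02 81.77,36.26 70.61,37.16 56.48,43.71" fill="none" stroke="#ff0000"/>
</svg>

y_svg = 62.90 − y_m. Every run uses S973, so all elements get stroke `#ff0000` (cut).

[1] closed run; points: 98.76,40.80 125.43,40.22 127.25,30.49 8.21,44.05 94.63,6.77

[2] closed run; points: 33.91,18.05 44.14,18.05 44.14,36.07 33.91,36.07

[3] open run; points: 115.21,37.46 102.29,39.42 91.74,38.02 81.77,36.26 70.61,37.16 56.48,43.71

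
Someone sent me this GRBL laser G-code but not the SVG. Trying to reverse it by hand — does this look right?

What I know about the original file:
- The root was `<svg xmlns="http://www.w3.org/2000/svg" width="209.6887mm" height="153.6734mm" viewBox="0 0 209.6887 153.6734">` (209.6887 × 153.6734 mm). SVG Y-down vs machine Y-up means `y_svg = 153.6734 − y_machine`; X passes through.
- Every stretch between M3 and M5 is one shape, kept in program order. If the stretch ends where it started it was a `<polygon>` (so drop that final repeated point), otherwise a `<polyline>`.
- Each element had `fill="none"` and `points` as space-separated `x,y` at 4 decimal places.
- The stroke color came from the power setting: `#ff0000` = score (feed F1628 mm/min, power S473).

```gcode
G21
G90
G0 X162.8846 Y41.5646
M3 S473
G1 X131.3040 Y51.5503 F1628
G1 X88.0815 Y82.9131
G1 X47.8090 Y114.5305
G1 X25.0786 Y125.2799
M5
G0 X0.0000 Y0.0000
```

Each laser-on run becomes one SVG element. Flip Y back into SVG space with y_svg = 153.6734 − y_machine. Every run uses S473, so all elements get stroke `#ff0000` (score).

Run 1: The run is open, so emit a `<polyline>` with points (Y-flipped): 162.8846,112.1088 131.3040,102.1231 88.0815,70.7603 47.8090,39.1429 25.0786,28.3935.

<svg xmlns="http://www.w3.org/2000/svg" width="209.6887mm" height="153.6734mm" viewBox="0 0 209.6887 153.6734">
  <polyline points="162.8846,112.1088 131.3040,102.1231 88.0815,70.7603 47.8090,39.1429 25.0786,28.3935" fill="none" stroke="#ff0000"/>
</svg>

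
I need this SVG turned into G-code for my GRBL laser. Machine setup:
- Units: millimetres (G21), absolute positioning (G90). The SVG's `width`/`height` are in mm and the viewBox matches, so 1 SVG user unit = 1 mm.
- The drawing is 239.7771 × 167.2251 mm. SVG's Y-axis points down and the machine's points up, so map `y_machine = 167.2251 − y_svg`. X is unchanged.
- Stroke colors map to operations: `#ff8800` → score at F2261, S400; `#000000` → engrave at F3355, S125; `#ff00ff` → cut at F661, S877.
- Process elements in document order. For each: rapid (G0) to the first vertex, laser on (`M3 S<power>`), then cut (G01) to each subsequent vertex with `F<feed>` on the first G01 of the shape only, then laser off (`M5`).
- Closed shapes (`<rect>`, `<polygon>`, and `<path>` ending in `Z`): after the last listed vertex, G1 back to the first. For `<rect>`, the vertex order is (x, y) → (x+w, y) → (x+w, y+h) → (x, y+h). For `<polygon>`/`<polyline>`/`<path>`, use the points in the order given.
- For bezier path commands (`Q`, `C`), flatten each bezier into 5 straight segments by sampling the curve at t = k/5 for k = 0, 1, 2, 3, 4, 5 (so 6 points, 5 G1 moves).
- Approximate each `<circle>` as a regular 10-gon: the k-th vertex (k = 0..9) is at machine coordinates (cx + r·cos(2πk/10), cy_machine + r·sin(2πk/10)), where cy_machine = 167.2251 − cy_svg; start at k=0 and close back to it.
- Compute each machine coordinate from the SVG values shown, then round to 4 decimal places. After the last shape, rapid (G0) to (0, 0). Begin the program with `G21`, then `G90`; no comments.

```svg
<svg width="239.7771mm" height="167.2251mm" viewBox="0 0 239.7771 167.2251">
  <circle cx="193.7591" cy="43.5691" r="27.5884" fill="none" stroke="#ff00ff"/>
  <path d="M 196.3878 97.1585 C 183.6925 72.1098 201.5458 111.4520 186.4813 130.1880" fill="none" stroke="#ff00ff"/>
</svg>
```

G21
G90
G0 X221.3475 Y123.6560
M3 S877
G01 X216.0786 Y139.8721 F661
G01 X202.2844 Y149.8941
G01 X185.2338 Y149.8941
G01 X171.4396 Y139.8721
G01 X166.1707 Y123.6560
G01 X171.4396 Y107.4399
G01 X185.2338 Y97.4179
G01 X202.2844 Y97.4179
G01 X216.0786 Y107.4399
G01 X221.3475 Y123.6560
M5
G0 X196.3878 Y70.0666
M3 S877
G01 X191.9287 Y78.0489 F661
G01 X191.7549 Y74.6572
G01 X192.8200 Y63.9715
G01 X192.0776 Y50.0715
G01 X186.4813 Y37.0371
M5
G0 X0.0000 Y0.0000

viewBox `0 0 239.7771 167.2251` with mm width/height → 1 unit = 1 mm. Flip: y_m = 167.2251 − y_svg.

**Shape 1** — `<circle>` circle, stroke `#ff00ff` → cut (S877, F661). Machine vertices: (221.3475,123.6560) → (216.0786,139.8721) → (202.2844,149.8941) → (185.2338,149.8941) → (171.4396,139.8721) → (166.1707,123.6560) → (171.4396,107.4399) → (185.2338,97.4179) → (202.2844,97.4179) → (216.0786,107.4399) → (221.3475,123.6560). Closed: final G1 returns to the first vertex.

**Shape 2** — `<path>` cubic bezier, stroke `#ff00ff` → cut (S877, F661). Control points (SVG): P0=(196.3878,97.1585), P1=(183.6925,72.1098), P2=(201.5458,111.4520), P3=(186.4813,130.1880); sampled at t=k/5. Machine vertices: (196.3878,70.0666) → (191.9287,78.0489) → (191.7549,74.6572) → (192.8200,63.9715) → (192.0776,50.0715) → (186.4813,37.0371). Open path.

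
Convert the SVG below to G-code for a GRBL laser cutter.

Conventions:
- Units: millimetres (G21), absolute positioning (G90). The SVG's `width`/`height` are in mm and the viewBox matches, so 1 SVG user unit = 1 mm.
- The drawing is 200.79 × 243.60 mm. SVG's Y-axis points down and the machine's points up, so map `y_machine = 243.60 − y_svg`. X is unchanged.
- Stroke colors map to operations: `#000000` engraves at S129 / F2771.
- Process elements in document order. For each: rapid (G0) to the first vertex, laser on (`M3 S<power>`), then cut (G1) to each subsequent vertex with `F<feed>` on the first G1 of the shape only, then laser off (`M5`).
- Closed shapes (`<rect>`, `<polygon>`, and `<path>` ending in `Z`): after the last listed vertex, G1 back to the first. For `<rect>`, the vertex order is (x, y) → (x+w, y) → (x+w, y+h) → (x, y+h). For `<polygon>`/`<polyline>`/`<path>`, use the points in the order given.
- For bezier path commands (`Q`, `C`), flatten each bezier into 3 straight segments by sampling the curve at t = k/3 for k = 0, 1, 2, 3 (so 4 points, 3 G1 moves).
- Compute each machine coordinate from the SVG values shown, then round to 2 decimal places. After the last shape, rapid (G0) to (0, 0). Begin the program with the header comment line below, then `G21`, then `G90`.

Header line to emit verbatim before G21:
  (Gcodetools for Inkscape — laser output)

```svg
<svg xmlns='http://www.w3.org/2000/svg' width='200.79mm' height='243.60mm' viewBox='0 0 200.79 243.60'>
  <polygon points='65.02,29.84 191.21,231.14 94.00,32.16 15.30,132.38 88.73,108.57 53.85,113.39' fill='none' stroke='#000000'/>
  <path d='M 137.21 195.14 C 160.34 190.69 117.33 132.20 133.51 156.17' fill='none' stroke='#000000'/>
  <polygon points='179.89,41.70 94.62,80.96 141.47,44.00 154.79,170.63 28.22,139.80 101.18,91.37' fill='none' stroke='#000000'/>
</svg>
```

(Gcodetools for Inkscape — laser output)
G21
G90
G0 X65.02 Y213.76
M3 S129
G1 X191.21 Y12.46 F2771
G1 X94.00 Y211.44
G1 X15.30 Y111.22
G1 X88.73 Y135.03
G1 X53.85 Y130.21
G1 X65.02 Y213.76
M5
G0 X137.21 Y48.46
M3 S129
G1 X142.94 Y65.87 F2771
G1 X132.42 Y88.97
G1 X133.51 Y87.43
M5
G0 X179.89 Y201.90
M3 S129
G1 X94.62 Y162.64 F2771
G1 X141.47 Y199.60
G1 X154.79 Y72.97
G1 X28.22 Y103.80
G1 X101.18 Y152.23
G1 X179.89 Y201.90
M5
G0 X0.00 Y0.00

Since the viewBox matches the mm dimensions, user units are millimetres directly. The only transform is the Y-flip y_m = 243.60 − y_svg.

Shape 1 is a closed polygon drawn with `<polygon>`. Its stroke #000000 means engrave at S129, F2771. After flipping Y the toolpath is (65.02,213.76) → (191.21,12.46) → (94.00,211.44) → (15.30,111.22) → (88.73,135.03) → (53.85,130.21) → (65.02,213.76), returning to the start.

Shape 2 is a cubic bezier drawn with `<path>`. Its stroke #000000 means engrave at S129, F2771. After flipping Y the toolpath is (137.21,48.46) → (142.94,65.87) → (132.42,88.97) → (133.51,87.43).

Shape 3 is a closed polygon drawn with `<polygon>`. Its stroke #000000 means engrave at S129, F2771. After flipping Y the toolpath is (179.89,201.90) → (94.62,162.64) → (141.47,199.60) → (154.79,72.97) → (28.22,103.80) → (101.18,152.23) → (179.89,201.90), returning to the start.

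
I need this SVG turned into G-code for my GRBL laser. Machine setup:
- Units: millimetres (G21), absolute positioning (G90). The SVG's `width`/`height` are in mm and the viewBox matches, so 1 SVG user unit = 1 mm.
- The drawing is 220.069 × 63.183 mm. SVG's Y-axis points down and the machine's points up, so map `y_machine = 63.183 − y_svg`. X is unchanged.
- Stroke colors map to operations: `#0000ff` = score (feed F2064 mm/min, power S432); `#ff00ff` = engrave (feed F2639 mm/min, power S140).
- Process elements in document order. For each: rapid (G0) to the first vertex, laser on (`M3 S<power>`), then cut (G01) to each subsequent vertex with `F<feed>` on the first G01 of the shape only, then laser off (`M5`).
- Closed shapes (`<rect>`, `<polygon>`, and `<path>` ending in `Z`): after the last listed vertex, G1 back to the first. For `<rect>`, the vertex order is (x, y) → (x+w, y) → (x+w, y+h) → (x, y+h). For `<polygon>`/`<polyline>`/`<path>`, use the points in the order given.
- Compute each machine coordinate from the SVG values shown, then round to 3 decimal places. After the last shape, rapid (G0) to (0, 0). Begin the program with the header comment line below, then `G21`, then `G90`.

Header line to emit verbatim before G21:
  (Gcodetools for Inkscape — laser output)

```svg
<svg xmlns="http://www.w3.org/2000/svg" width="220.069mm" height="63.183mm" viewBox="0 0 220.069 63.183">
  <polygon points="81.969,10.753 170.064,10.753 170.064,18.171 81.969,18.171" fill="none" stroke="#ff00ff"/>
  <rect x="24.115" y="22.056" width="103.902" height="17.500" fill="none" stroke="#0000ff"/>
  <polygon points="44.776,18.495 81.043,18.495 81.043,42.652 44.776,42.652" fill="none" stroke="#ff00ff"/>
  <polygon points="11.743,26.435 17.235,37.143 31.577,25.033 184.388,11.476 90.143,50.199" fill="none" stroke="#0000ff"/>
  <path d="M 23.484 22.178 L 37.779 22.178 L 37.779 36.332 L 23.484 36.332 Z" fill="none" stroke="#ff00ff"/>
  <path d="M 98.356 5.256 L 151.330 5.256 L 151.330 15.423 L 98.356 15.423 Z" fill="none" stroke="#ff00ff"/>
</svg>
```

1 u = 1 mm; y_m = 63.183 − y.

[1] `<polygon>` rectangle, #ff00ff→engrave S140 F2639: (81.969,52.430) → (170.064,52.430) → (170.064,45.012) → (81.969,45.012) → (81.969,52.430) (closed)

[2] `<rect>` rectangle, #0000ff→score S432 F2064: (24.115,41.127) → (128.017,41.127) → (128.017,23.627) → (24.115,23.627) → (24.115,41.127) (closed)

[3] `<polygon>` rectangle, #ff00ff→engrave S140 F2639: (44.776,44.688) → (81.043,44.688) → (81.043,20.531) → (44.776,20.531) → (44.776,44.688) (closed)

[4] `<polygon>` closed polygon, #0000ff→score S432 F2064: (11.743,36.748) → (17.235,26.040) → (31.577,38.150) → (184.388,51.707) → (90.143,12.984) → (11.743,36.748) (closed)

[5] `<path>` rectangle, #ff00ff→engrave S140 F2639: (23.484,41.005) → (37.779,41.005) → (37.779,26.851) → (23.484,26.851) → (23.484,41.005) (closed)

[6] `<path>` rectangle, #ff00ff→engrave S140 F2639: (98.356,57.927) → (151.330,57.927) → (151.330,47.760) → (98.356,47.760) → (98.356,57.927) (closed)

(Gcodetools for Inkscape — laser output)
G21
G90
G0 X81.969 Y52.430
M3 S140
G01 X170.064 Y52.430 F2639
G01 X170.064 Y45.012
G01 X81.969 Y45.012
G01 X81.969 Y52.430
M5
G0 X24.115 Y41.127
M3 S432
G01 X128.017 Y41.127 F2064
G01 X128.017 Y23.627
G01 X24.115 Y23.627
G01 X24.115 Y41.127
M5
G0 X44.776 Y44.688
M3 S140
G01 X81.043 Y44.688 F2639
G01 X81.043 Y20.531
G01 X44.776 Y20.531
G01 X44.776 Y44.688
M5
G0 X11.743 Y36.748
M3 S432
G01 X17.235 Y26.040 F2064
G01 X31.577 Y38.150
G01 X184.388 Y51.707
G01 X90.143 Y12.984
G01 X11.743 Y36.748
M5
G0 X23.484 Y41.005
M3 S140
G01 X37.779 Y41.005 F2639
G01 X37.779 Y26.851
G01 X23.484 Y26.851
G01 X23.484 Y41.005
M5
G0 X98.356 Y57.927
M3 S140
G01 X151.330 Y57.927 F2639
G01 X151.330 Y47.760
G01 X98.356 Y47.760
G01 X98.356 Y57.927
M5
G0 X0.000 Y0.000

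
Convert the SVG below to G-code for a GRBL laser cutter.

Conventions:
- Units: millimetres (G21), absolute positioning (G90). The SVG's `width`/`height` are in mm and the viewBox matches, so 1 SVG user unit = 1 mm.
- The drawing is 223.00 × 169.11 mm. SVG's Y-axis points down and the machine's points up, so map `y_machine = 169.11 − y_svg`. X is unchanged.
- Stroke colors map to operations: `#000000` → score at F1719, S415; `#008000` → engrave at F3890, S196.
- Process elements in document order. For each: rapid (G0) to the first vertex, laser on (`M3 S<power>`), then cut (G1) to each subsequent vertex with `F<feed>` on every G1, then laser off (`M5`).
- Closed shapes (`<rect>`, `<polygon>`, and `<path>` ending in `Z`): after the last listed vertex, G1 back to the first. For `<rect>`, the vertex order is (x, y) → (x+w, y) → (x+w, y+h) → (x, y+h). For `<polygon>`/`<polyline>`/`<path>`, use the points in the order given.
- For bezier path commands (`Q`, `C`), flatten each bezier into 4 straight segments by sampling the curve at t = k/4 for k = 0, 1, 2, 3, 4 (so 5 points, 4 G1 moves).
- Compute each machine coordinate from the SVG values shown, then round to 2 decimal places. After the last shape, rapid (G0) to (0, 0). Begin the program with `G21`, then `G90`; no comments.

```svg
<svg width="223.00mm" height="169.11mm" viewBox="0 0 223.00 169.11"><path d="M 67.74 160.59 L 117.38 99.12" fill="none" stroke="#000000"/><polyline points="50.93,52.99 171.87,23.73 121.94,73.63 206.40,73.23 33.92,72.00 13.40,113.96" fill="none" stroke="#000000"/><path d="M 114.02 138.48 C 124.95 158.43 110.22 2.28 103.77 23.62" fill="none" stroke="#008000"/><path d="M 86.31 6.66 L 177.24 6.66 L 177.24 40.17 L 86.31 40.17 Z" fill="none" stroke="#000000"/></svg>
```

G21
G90
G0 X67.74 Y8.52
M3 S415
G1 X117.38 Y69.99 F1719
M5
G0 X50.93 Y116.12
M3 S415
G1 X171.87 Y145.38 F1719
G1 X121.94 Y95.48 F1719
G1 X206.40 Y95.88 F1719
G1 X33.92 Y97.11 F1719
G1 X13.40 Y55.15 F1719
M5
G0 X114.02 Y30.63
M3 S196
G1 X117.94 Y43.16 F3890
G1 X115.41 Y88.58 F3890
G1 X109.63 Y133.74 F3890
G1 X103.77 Y145.49 F3890
M5
G0 X86.31 Y162.45
M3 S415
G1 X177.24 Y162.45 F1719
G1 X177.24 Y128.94 F1719
G1 X86.31 Y128.94 F1719
G1 X86.31 Y162.45 F1719
M5
G0 X0.00 Y0.00

viewBox `0 0 223.00 169.11` with mm width/height → 1 unit = 1 mm. Flip: y_m = 169.11 − y_svg.

**Shape 1** — `<path>` line segment, stroke `#000000` → score (S415, F1719). Machine vertices: (67.74,8.52) → (117.38,69.99). Open path.

**Shape 2** — `<polyline>` open polyline, stroke `#000000` → score (S415, F1719). Machine vertices: (50.93,116.12) → (171.87,145.38) → (121.94,95.48) → (206.40,95.88) → (33.92,97.11) → (13.40,55.15). Open path.

**Shape 3** — `<path>` cubic bezier, stroke `#008000` → engrave (S196, F3890). Control points (SVG): P0=(114.02,138.48), P1=(124.95,158.43), P2=(110.22,2.28), P3=(103.77,23.62); sampled at t=k/4. Machine vertices: (114.02,30.63) → (117.94,43.16) → (115.41,88.58) → (109.63,133.74) → (103.77,145.49). Open path.

**Shape 4** — `<path>` rectangle, stroke `#000000` → score (S415, F1719). Machine vertices: (86.31,162.45) → (177.24,162.45) → (177.24,128.94) → (86.31,128.94) → (86.31,162.45). Closed: final G1 returns to the first vertex.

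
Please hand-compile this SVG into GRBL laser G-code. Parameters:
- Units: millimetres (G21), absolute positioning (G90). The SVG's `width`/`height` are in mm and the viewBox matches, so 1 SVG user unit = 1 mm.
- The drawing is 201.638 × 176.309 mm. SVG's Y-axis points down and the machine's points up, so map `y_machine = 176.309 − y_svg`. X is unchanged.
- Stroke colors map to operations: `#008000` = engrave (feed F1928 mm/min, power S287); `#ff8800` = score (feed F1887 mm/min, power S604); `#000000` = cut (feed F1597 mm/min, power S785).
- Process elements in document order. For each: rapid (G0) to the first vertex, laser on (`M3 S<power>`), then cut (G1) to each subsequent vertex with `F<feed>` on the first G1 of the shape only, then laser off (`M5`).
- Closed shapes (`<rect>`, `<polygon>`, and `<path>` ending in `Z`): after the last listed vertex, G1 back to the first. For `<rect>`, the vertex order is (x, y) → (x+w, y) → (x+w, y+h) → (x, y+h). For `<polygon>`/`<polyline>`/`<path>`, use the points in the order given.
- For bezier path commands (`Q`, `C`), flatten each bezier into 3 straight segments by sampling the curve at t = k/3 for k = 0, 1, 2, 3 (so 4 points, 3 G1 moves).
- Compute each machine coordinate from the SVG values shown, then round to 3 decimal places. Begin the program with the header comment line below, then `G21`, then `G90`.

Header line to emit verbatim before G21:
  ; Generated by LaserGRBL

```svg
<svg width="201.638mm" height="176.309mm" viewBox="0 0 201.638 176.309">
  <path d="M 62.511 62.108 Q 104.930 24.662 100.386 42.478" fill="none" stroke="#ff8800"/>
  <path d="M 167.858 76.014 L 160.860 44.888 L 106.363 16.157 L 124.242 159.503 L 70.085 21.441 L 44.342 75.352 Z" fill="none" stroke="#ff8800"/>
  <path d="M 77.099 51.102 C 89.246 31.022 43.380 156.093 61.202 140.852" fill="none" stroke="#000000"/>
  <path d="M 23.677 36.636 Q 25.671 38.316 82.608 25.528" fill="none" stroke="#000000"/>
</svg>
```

; Generated by LaserGRBL
G21
G90
G0 X62.511 Y114.201
M3 S604
G1 X85.572 Y133.025 F1887
G1 X98.197 Y139.568
G1 X100.386 Y133.831
M5
G0 X167.858 Y100.295
M3 S604
G1 X160.860 Y131.421 F1887
G1 X106.363 Y160.152
G1 X124.242 Y16.806
G1 X70.085 Y154.868
G1 X44.342 Y100.957
G1 X167.858 Y100.295
M5
G0 X77.099 Y125.207
M3 S785
G1 X74.416 Y107.476 F1597
G1 X60.102 Y56.414
G1 X61.202 Y35.457
M5
G0 X23.677 Y139.673
M3 S785
G1 X31.111 Y140.161 F1597
G1 X50.755 Y143.863
G1 X82.608 Y150.781
M5

Since the viewBox matches the mm dimensions, user units are millimetres directly. The only transform is the Y-flip y_m = 176.309 − y_svg.

Shape 1 is a quadratic bezier drawn with `<path>`. Its stroke #ff8800 means score at S604, F1887. After flipping Y the toolpath is (62.511,114.201) → (85.572,133.025) → (98.197,139.568) → (100.386,133.831).

Shape 2 is a closed polygon drawn with `<path>`. Its stroke #ff8800 means score at S604, F1887. After flipping Y the toolpath is (167.858,100.295) → (160.860,131.421) → (106.363,160.152) → (124.242,16.806) → (70.085,154.868) → (44.342,100.957) → (167.858,100.295), returning to the start.

Shape 3 is a cubic bezier drawn with `<path>`. Its stroke #000000 means cut at S785, F1597. After flipping Y the toolpath is (77.099,125.207) → (74.416,107.476) → (60.102,56.414) → (61.202,35.457).

Shape 4 is a quadratic bezier drawn with `<path>`. Its stroke #000000 means cut at S785, F1597. After flipping Y the toolpath is (23.677,139.673) → (31.111,140.161) → (50.755,143.863) → (82.608,150.781).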